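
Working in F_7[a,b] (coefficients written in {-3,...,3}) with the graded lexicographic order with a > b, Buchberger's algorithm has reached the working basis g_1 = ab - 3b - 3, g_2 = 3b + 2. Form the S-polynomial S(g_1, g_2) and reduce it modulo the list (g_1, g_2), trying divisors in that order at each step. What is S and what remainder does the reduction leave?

lcm(LM(g_1), LM(g_2)) = ab.
S = (lcm/LT(g_1))·g_1 − (lcm/LT(g_2))·g_2 = -3a - 3b - 3.
Reduce S modulo (g_1, g_2) in that order:
  leading term a: no divisor's leading term divides it; move -3a to the remainder.
  leading term b: subtract (-1)·g_2 from -3b - 3 → -1
  leading term 1: no divisor's leading term divides it; move -1 to the remainder.
The remainder -3a - 1 is nonzero, so it would be added as the next basis element.
An S-polynomial is built so that the two leading terms cancel; whether anything survives reduction is exactly the Gröbner-basis criterion.

S(g_1, g_2) = -3a - 3b - 3; remainder on division = -3a - 1.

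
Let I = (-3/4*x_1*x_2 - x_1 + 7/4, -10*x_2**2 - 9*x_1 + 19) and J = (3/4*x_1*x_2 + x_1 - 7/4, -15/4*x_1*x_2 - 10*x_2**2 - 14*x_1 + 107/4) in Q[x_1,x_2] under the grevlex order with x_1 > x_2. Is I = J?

Since reduced Gröbner bases are canonical representatives of ideals under a given ordering, it suffices to compute and compare them.
Buchberger on the first generating set:
f_1 = -3/4*x_1*x_2 - x_1 + 7/4, LT = x_1*x_2.
f_2 = -10*x_2**2 - 9*x_1 + 19, LT = x_2**2.

S(f_1,f_2): lcm = x_1*x_2**2. S = -9/10*x_1**2 + 4/3*x_1*x_2 + 19/10*x_1 - 7/3*x_2.
  reduce S modulo (f_1, f_2):
  remainder -9/10*x_1**2 + 11/90*x_1 - 7/3*x_2 + 28/9 ≠ 0; add g_3 = -9/10*x_1**2 + 11/90*x_1 - 7/3*x_2 + 28/9 to the basis.

The other S-polynomials (S(f_1,g_3), S(f_2,g_3)) all reduce to 0 modulo the current basis, so we have a Gröbner basis.
Inter-reduce: drop elements whose leading term is divisible by another's, tail-reduce, and make monic.
Reduced Gröbner basis: {x_1**2 - 11/81*x_1 + 70/27*x_2 - 280/81, x_1*x_2 + 4/3*x_1 - 7/3, x_2**2 + 9/10*x_1 - 19/10}.

Buchberger on the second generating set:
h_1 = 3/4*x_1*x_2 + x_1 - 7/4, LT = x_1*x_2.
h_2 = -15/4*x_1*x_2 - 10*x_2**2 - 14*x_1 + 107/4, LT = x_1*x_2.

S(h_1,h_2): lcm = x_1*x_2. S = -8/3*x_2**2 - 12/5*x_1 + 24/5.
  reduce S modulo (h_1, h_2):
  remainder -8/3*x_2**2 - 12/5*x_1 + 24/5 ≠ 0; add k_3 = -8/3*x_2**2 - 12/5*x_1 + 24/5 to the basis.

S(h_1,k_3): lcm = x_1*x_2**2. S = -9/10*x_1**2 + 4/3*x_1*x_2 + 9/5*x_1 - 7/3*x_2.
  reduce S modulo (h_1, h_2, k_3):
  remainder -9/10*x_1**2 + 1/45*x_1 - 7/3*x_2 + 28/9 ≠ 0; add k_4 = -9/10*x_1**2 + 1/45*x_1 - 7/3*x_2 + 28/9 to the basis.

The other S-polynomials (S(h_2,k_3), S(h_1,k_4), S(h_2,k_4), S(k_3,k_4)) all reduce to 0 modulo the current basis, so we have a Gröbner basis.
Inter-reduce: drop elements whose leading term is divisible by another's, tail-reduce, and make monic.
Reduced Gröbner basis: {x_1**2 - 2/81*x_1 + 70/27*x_2 - 280/81, x_1*x_2 + 4/3*x_1 - 7/3, x_2**2 + 9/10*x_1 - 9/5}.

The bases are distinct; the ideals are different.
The same test decides containment: I ⊆ J iff every generator of I reduces to 0 modulo a Gröbner basis of J.

No, the ideals differ.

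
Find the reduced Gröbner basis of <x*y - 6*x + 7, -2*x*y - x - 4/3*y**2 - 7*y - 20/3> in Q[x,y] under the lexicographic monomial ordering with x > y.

G = {x + 4/39*y**2 + 7/13*y - 22/39, y**3 - 3/4*y**2 - 37*y - 141/4}

f_1 = x*y - 6*x + 7, LT = x*y.
f_2 = -2*x*y - x - 4/3*y**2 - 7*y - 20/3, LT = x*y.

S(f_1,f_2): lcm = x*y. S = -13/2*x - 2/3*y**2 - 7/2*y + 11/3.
  leading term x: no divisor's leading term divides it; move -13/2*x to the remainder.
  leading term y**2: no divisor's leading term divides it; move -2/3*y**2 to the remainder.
  leading term y: no divisor's leading term divides it; move -7/2*y to the remainder.
  leading term 1: no divisor's leading term divides it; move 11/3 to the remainder.
  remainder -13/2*x - 2/3*y**2 - 7/2*y + 11/3 ≠ 0; add g_3 = -13/2*x - 2/3*y**2 - 7/2*y + 11/3 to the basis.

S(f_1,g_3): lcm = x*y. S = -6*x - 4/39*y**3 - 7/13*y**2 + 22/39*y + 7.
  leading term x: subtract (12/13)·g_3 from -6*x - 4/39*y**3 - 7/13*y**2 + 22/39*y + 7 → -4/39*y**3 + 1/13*y**2 + 148/39*y + 47/13
  leading term y**3: no divisor's leading term divides it; move -4/39*y**3 to the remainder.
  leading term y**2: no divisor's leading term divides it; move 1/13*y**2 to the remainder.
  leading term y: no divisor's leading term divides it; move 148/39*y to the remainder.
  leading term 1: no divisor's leading term divides it; move 47/13 to the remainder.
  remainder -4/39*y**3 + 1/13*y**2 + 148/39*y + 47/13 ≠ 0; add g_4 = -4/39*y**3 + 1/13*y**2 + 148/39*y + 47/13 to the basis.

The other S-polynomials (S(f_2,g_3), S(f_1,g_4), S(f_2,g_4), S(g_3,g_4)) all reduce to 0 modulo the current basis, so we have a Gröbner basis.
Inter-reduce: drop elements whose leading term is divisible by another's, tail-reduce, and make monic.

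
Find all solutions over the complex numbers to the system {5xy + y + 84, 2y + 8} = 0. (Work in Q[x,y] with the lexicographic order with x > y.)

{(4, -4)}

Compute a lex Gröbner basis by Buchberger's algorithm.
f_1 = 5xy + y + 84, LT = xy.
f_2 = 2y + 8, LT = y.

S(f_1,f_2): lcm = xy. S = -4x + 1/5y + 84/5.
  reduce S modulo (f_1, f_2):
  remainder -4x + 16 ≠ 0; add h_3 = -4x + 16 to the basis.

The other S-polynomials (S(f_1,h_3), S(f_2,h_3)) all reduce to 0 modulo the current basis, so we have a Gröbner basis.
Inter-reduce: drop elements whose leading term is divisible by another's, tail-reduce, and make monic.
Reduced Gröbner basis: {x - 4, y + 4}.

Elimination: the polynomial y + 4 lies in the elimination ideal for y, so y ∈ {-4}. For each such y, the remaining basis elements (now univariate) give the rest of the solution.
  y = -4: the earlier basis element becomes x - 4 = 0, giving x = 4 — point (4, -4).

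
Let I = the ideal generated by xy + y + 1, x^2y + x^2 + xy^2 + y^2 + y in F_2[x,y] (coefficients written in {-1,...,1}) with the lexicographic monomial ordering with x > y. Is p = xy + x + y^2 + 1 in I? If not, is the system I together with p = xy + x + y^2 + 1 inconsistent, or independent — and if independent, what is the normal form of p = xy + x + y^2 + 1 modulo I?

First compute the reduced Gröbner basis of I by Buchberger's algorithm.
f_1 = xy + y + 1, LT = xy.
f_2 = x^2y + x^2 + xy^2 + y^2 + y, LT = x^2y.

S(f_1,f_2): lcm = x^2y. S = x^2 + xy^2 + xy + x + y^2 + y.
  reduce S modulo (f_1, f_2):
  remainder x^2 + x + y + 1 ≠ 0; add h_3 = x^2 + x + y + 1 to the basis.

S(f_1,h_3): lcm = x^2y. S = x + y^2 + y.
  reduce S modulo (f_1, f_2, h_3):
  remainder x + y^2 + y ≠ 0; add h_4 = x + y^2 + y to the basis.

S(f_1,h_4): lcm = xy. S = y^3 + y^2 + y + 1.
  reduce S modulo (f_1, f_2, h_3, h_4):
  remainder y^3 + y^2 + y + 1 ≠ 0; add h_5 = y^3 + y^2 + y + 1 to the basis.

The other S-polynomials (S(f_2,h_3), S(f_2,h_4), S(h_3,h_4), S(f_1,h_5), S(f_2,h_5), S(h_3,h_5), S(h_4,h_5)) all reduce to 0 modulo the current basis, so we have a Gröbner basis.
Inter-reduce: drop elements whose leading term is divisible by another's, tail-reduce, and make monic.
Reduced Gröbner basis: {x + y^2 + y, y^3 + y^2 + y + 1}.
Label its elements g_1 = x + y^2 + y, g_2 = y^3 + y^2 + y + 1.

Reduce p = xy + x + y^2 + 1 modulo G:
  leading term xy: subtract (y)·g_1 from xy + x + y^2 + 1 → x + y^3 + 1
  leading term x: subtract (1)·g_1 from x + y^3 + 1 → y^3 + y^2 + y + 1
  leading term y^3: subtract (1)·g_2 from y^3 + y^2 + y + 1 → 0
  normal form = 0.
Since the normal form is 0, p ∈ I.

xy + x + y^2 + 1 lies in I (it reduces to 0).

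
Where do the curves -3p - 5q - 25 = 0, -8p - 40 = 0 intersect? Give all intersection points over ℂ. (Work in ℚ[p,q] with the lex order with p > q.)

{(-5, -2)}

Compute a lex Gröbner basis by Buchberger's algorithm.
f_1 = -3p - 5q - 25, LT = p.
f_2 = -8p - 40, LT = p.

S(f_1,f_2): lcm = p. S = 5/3q + 10/3.
  leading term q: no divisor's leading term divides it; move 5/3q to the remainder.
  leading term 1: no divisor's leading term divides it; move 10/3 to the remainder.
  remainder 5/3q + 10/3 ≠ 0; add h_3 = 5/3q + 10/3 to the basis.

S(f_1,h_3): leading monomials are coprime, so the S-polynomial reduces to 0 (Buchberger's first criterion).
S(f_2,h_3): leading monomials are coprime, so the S-polynomial reduces to 0 (Buchberger's first criterion).
Every S-polynomial of the final basis reduces to 0, so we have a Gröbner basis.
Inter-reduce: drop elements whose leading term is divisible by another's, tail-reduce, and make monic.
Reduced Gröbner basis: {p + 5, q + 2}.

The lex basis is triangular: the last element involves only q. Solving q + 2 = 0 gives q ∈ {-2}; substituting each value into the earlier elements determines the remaining variables.
  q = -2: the earlier basis element becomes p + 5 = 0, giving p = -5 — point (-5, -2).
Each listed point satisfies every original equation (direct substitution).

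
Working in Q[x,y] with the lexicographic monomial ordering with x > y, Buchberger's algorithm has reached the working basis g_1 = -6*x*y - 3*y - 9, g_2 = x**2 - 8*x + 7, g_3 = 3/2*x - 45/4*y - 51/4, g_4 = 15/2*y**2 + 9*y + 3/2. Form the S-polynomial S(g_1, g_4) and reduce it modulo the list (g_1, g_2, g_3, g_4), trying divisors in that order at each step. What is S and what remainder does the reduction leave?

lcm(LM(g_1), LM(g_4)) = x*y**2.
S = (lcm/LT(g_1))·g_1 − (lcm/LT(g_4))·g_4 = -6/5*x*y - 1/5*x + 1/2*y**2 + 3/2*y.
Reduce S modulo (g_1, g_2, g_3, g_4) in that order:
  leading term x*y: subtract (1/5)·g_1 from -6/5*x*y - 1/5*x + 1/2*y**2 + 3/2*y → -1/5*x + 1/2*y**2 + 21/10*y + 9/5
  leading term x: subtract (-2/15)·g_3 from -1/5*x + 1/2*y**2 + 21/10*y + 9/5 → 1/2*y**2 + 3/5*y + 1/10
  leading term y**2: subtract (1/15)·g_4 from 1/2*y**2 + 3/5*y + 1/10 → 0
The remainder is 0, so this S-polynomial contributes no new basis element.

S(g_1, g_4) = -6/5*x*y - 1/5*x + 1/2*y**2 + 3/2*y; remainder on division = 0.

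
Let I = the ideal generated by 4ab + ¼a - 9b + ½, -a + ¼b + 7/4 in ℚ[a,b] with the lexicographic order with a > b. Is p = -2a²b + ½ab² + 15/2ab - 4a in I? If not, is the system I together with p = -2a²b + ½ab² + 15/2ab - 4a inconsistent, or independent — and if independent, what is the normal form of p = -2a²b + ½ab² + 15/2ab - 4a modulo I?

First compute the reduced Gröbner basis of I by Buchberger's algorithm.
f_1 = 4ab + ¼a - 9b + ½, LT = ab.
f_2 = -a + ¼b + 7/4, LT = a.

S(f_1,f_2): lcm = ab. S = 1/16a + ¼b² - ½b + ⅛.
  leading term a: subtract (-1/16)·f_2 from 1/16a + ¼b² - ½b + ⅛ → ¼b² - 31/64b + 15/64
  leading term b²: no divisor's leading term divides it; move ¼b² to the remainder.
  leading term b: no divisor's leading term divides it; move -31/64b to the remainder.
  leading term 1: no divisor's leading term divides it; move 15/64 to the remainder.
  remainder ¼b² - 31/64b + 15/64 ≠ 0; add h_3 = ¼b² - 31/64b + 15/64 to the basis.

The other S-polynomials (S(f_1,h_3), S(f_2,h_3)) all reduce to 0 modulo the current basis, so we have a Gröbner basis.
Inter-reduce: drop elements whose leading term is divisible by another's, tail-reduce, and make monic.
Reduced Gröbner basis: {a - ¼b - 7/4, b² - 31/16b + 15/16}.
Label its elements g_1 = a - ¼b - 7/4, g_2 = b² - 31/16b + 15/16.

Reduce p = -2a²b + ½ab² + 15/2ab - 4a modulo G:
  leading term a²b: subtract (-2ab)·g_1 from -2a²b + ½ab² + 15/2ab - 4a → 4ab - 4a
  leading term ab: subtract (4b)·g_1 from 4ab - 4a → -4a + b² + 7b
  leading term a: subtract (-4)·g_1 from -4a + b² + 7b → b² + 6b - 7
  leading term b²: subtract (1)·g_2 from b² + 6b - 7 → 127/16b - 127/16
  leading term b: no divisor's leading term divides it; move 127/16b to the remainder.
  leading term 1: no divisor's leading term divides it; move -127/16 to the remainder.
  normal form = 127/16b - 127/16.
The normal form is nonzero, so p ∉ I. Since p minus its normal form lies in I, I + (p) = I + (r) where r = 127/16b - 127/16; decide whether this ideal is the whole ring.
Run Buchberger on G together with r (pairs among the g_i already reduce to 0 since G is a Gröbner basis):
g_1 = a - ¼b - 7/4, LT = a.
g_2 = b² - 31/16b + 15/16, LT = b².
r = 127/16b - 127/16, LT = b.

The S-polynomials (S(g_1,g_2), S(g_1,r), S(g_2,r)) all reduce to 0 modulo the current basis, so we have a Gröbner basis.
Inter-reduce: drop elements whose leading term is divisible by another's, tail-reduce, and make monic.
Reduced Gröbner basis: {a - 2, b - 1}.
The reduced Gröbner basis of I + (p) is {a - 2, b - 1} ≠ {1}, a proper ideal, so the enlarged system stays consistent: p is independent of I, with normal form 127/16b - 127/16.

-2a²b + ½ab² + 15/2ab - 4a is independent of I; its normal form modulo I is 127/16b - 127/16.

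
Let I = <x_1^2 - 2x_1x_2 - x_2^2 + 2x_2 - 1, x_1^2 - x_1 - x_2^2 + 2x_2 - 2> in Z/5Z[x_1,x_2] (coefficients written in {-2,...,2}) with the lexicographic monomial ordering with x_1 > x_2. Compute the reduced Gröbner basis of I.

G = {x_1 - 2x_2^3 - x_2 + 1, x_2^4 + 2x_2^3 - 2x_2^2 - 2x_2}

The reduced Gröbner basis is the canonical form of the ideal for this ordering.

f_1 = x_1^2 - 2x_1x_2 - x_2^2 + 2x_2 - 1, LT = x_1^2.
f_2 = x_1^2 - x_1 - x_2^2 + 2x_2 - 2, LT = x_1^2.

S(f_1,f_2): lcm = x_1^2. S = -2x_1x_2 + x_1 + 1.
  reduce S modulo (f_1, f_2):
  remainder -2x_1x_2 + x_1 + 1 ≠ 0; add g_3 = -2x_1x_2 + x_1 + 1 to the basis.

S(f_1,g_3): lcm = x_1^2x_2. S = -2x_1^2 - 2x_1x_2^2 - 2x_1 - x_2^3 + 2x_2^2 - x_2.
  reduce S modulo (f_1, f_2, g_3):
  remainder -2x_1 - x_2^3 + 2x_2 - 2 ≠ 0; add g_4 = -2x_1 - x_2^3 + 2x_2 - 2 to the basis.

S(g_3,g_4): lcm = x_1x_2. S = 2x_1 + 2x_2^4 + x_2^2 - x_2 + 2.
  reduce S modulo (f_1, f_2, g_3, g_4):
  remainder 2x_2^4 - x_2^3 + x_2^2 + x_2 ≠ 0; add g_5 = 2x_2^4 - x_2^3 + x_2^2 + x_2 to the basis.

The other S-polynomials (S(f_2,g_3), S(f_1,g_4), S(f_2,g_4), S(f_1,g_5), S(f_2,g_5), S(g_3,g_5), S(g_4,g_5)) all reduce to 0 modulo the current basis, so we have a Gröbner basis.
Inter-reduce: drop elements whose leading term is divisible by another's, tail-reduce, and make monic.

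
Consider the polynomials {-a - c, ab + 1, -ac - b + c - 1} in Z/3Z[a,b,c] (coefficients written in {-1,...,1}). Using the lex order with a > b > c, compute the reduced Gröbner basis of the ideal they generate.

G = {a + c, b - c^2 - c + 1, c^3 + c^2 - c - 1}

f_1 = -a - c, LT = a.
f_2 = ab + 1, LT = ab.
f_3 = -ac - b + c - 1, LT = ac.

S(f_1,f_2): lcm = ab. S = bc - 1.
  leading term bc: no divisor's leading term divides it; move bc to the remainder.
  leading term 1: no divisor's leading term divides it; move -1 to the remainder.
  remainder bc - 1 ≠ 0; add g_4 = bc - 1 to the basis.

S(f_1,f_3): lcm = ac. S = -b + c^2 + c - 1.
  leading term b: no divisor's leading term divides it; move -b to the remainder.
  leading term c^2: no divisor's leading term divides it; move c^2 to the remainder.
  leading term c: no divisor's leading term divides it; move c to the remainder.
  leading term 1: no divisor's leading term divides it; move -1 to the remainder.
  remainder -b + c^2 + c - 1 ≠ 0; add g_5 = -b + c^2 + c - 1 to the basis.

S(f_2,g_5): lcm = ab. S = ac^2 + ac - a + 1.
  leading term ac^2: subtract (-c^2)·f_1 from ac^2 + ac - a + 1 → ac - a - c^3 + 1
  leading term ac: subtract (-c)·f_1 from ac - a - c^3 + 1 → -a - c^3 - c^2 + 1
  leading term a: subtract (1)·f_1 from -a - c^3 - c^2 + 1 → -c^3 - c^2 + c + 1
  leading term c^3: no divisor's leading term divides it; move -c^3 to the remainder.
  leading term c^2: no divisor's leading term divides it; move -c^2 to the remainder.
  leading term c: no divisor's leading term divides it; move c to the remainder.
  leading term 1: no divisor's leading term divides it; move 1 to the remainder.
  remainder -c^3 - c^2 + c + 1 ≠ 0; add g_6 = -c^3 - c^2 + c + 1 to the basis.

The other S-polynomials (S(f_2,f_3), S(f_1,g_4), S(f_2,g_4), S(f_3,g_4), S(f_1,g_5), S(f_3,g_5), S(g_4,g_5), S(f_1,g_6), S(f_2,g_6), S(f_3,g_6), S(g_4,g_6), S(g_5,g_6)) all reduce to 0 modulo the current basis, so we have a Gröbner basis.
Inter-reduce: drop elements whose leading term is divisible by another's, tail-reduce, and make monic.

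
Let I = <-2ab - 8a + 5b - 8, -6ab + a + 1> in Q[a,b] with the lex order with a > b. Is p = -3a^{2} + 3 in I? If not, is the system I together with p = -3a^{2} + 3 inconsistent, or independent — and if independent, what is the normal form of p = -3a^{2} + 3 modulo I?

First compute the reduced Gröbner basis of I by Buchberger's algorithm.
f_1 = -2ab - 8a + 5b - 8, LT = ab.
f_2 = -6ab + a + 1, LT = ab.

S(f_1,f_2): lcm = ab. S = \tfrac{25}{6}a - \tfrac{5}{2}b + \tfrac{25}{6}.
  leading term a: no divisor's leading term divides it; move \tfrac{25}{6}a to the remainder.
  leading term b: no divisor's leading term divides it; move -\tfrac{5}{2}b to the remainder.
  leading term 1: no divisor's leading term divides it; move \tfrac{25}{6} to the remainder.
  remainder \tfrac{25}{6}a - \tfrac{5}{2}b + \tfrac{25}{6} ≠ 0; add h_3 = \tfrac{25}{6}a - \tfrac{5}{2}b + \tfrac{25}{6} to the basis.

S(f_1,h_3): lcm = ab. S = 4a + \tfrac{3}{5}b^{2} - \tfrac{7}{2}b + 4.
  leading term a: subtract (\tfrac{24}{25})·h_3 from 4a + \tfrac{3}{5}b^{2} - \tfrac{7}{2}b + 4 → \tfrac{3}{5}b^{2} - \tfrac{11}{10}b
  leading term b^{2}: no divisor's leading term divides it; move \tfrac{3}{5}b^{2} to the remainder.
  leading term b: no divisor's leading term divides it; move -\tfrac{11}{10}b to the remainder.
  remainder \tfrac{3}{5}b^{2} - \tfrac{11}{10}b ≠ 0; add h_4 = \tfrac{3}{5}b^{2} - \tfrac{11}{10}b to the basis.

The other S-polynomials (S(f_2,h_3), S(f_1,h_4), S(f_2,h_4), S(h_3,h_4)) all reduce to 0 modulo the current basis, so we have a Gröbner basis.
Inter-reduce: drop elements whose leading term is divisible by another's, tail-reduce, and make monic.
Reduced Gröbner basis: {a - \tfrac{3}{5}b + 1, b^{2} - \tfrac{11}{6}b}.
Label its elements g_1 = a - \tfrac{3}{5}b + 1, g_2 = b^{2} - \tfrac{11}{6}b.

Reduce p = -3a^{2} + 3 modulo G:
  leading term a^{2}: subtract (-3a)·g_1 from -3a^{2} + 3 → -\tfrac{9}{5}ab + 3a + 3
  leading term ab: subtract (-\tfrac{9}{5}b)·g_1 from -\tfrac{9}{5}ab + 3a + 3 → 3a - \tfrac{27}{25}b^{2} + \tfrac{9}{5}b + 3
  leading term a: subtract (3)·g_1 from 3a - \tfrac{27}{25}b^{2} + \tfrac{9}{5}b + 3 → -\tfrac{27}{25}b^{2} + \tfrac{18}{5}b
  leading term b^{2}: subtract (-\tfrac{27}{25})·g_2 from -\tfrac{27}{25}b^{2} + \tfrac{18}{5}b → \tfrac{81}{50}b
  leading term b: no divisor's leading term divides it; move \tfrac{81}{50}b to the remainder.
  normal form = \tfrac{81}{50}b.
The normal form is nonzero, so p ∉ I. Since p minus its normal form lies in I, I + (p) = I + (r) where r = \tfrac{81}{50}b; decide whether this ideal is the whole ring.
Run Buchberger on G together with r (pairs among the g_i already reduce to 0 since G is a Gröbner basis):
g_1 = a - \tfrac{3}{5}b + 1, LT = a.
g_2 = b^{2} - \tfrac{11}{6}b, LT = b^{2}.
r = \tfrac{81}{50}b, LT = b.

The S-polynomials (S(g_1,g_2), S(g_1,r), S(g_2,r)) all reduce to 0 modulo the current basis, so we have a Gröbner basis.
Inter-reduce: drop elements whose leading term is divisible by another's, tail-reduce, and make monic.
Reduced Gröbner basis: {a + 1, b}.
The reduced Gröbner basis of I + (p) is {a + 1, b} ≠ {1}, a proper ideal, so the enlarged system stays consistent: p is independent of I, with normal form \tfrac{81}{50}b.

Ideal membership is decidable via reduction modulo a Gröbner basis.

-3a^{2} + 3 is independent of I; its normal form modulo I is \tfrac{81}{50}b.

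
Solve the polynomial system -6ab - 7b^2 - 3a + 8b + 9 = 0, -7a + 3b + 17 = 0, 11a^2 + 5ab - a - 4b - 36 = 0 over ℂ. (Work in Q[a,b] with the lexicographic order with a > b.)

Compute a lex Gröbner basis by Buchberger's algorithm.
f_1 = -6ab - 3a - 7b^2 + 8b + 9, LT = ab.
f_2 = -7a + 3b + 17, LT = a.
f_3 = 11a^2 + 5ab - a - 4b - 36, LT = a^2.

S(f_1,f_2): lcm = ab. S = 1/2a + 67/42b^2 + 23/21b - 3/2.
  reduce S modulo (f_1, f_2, f_3):
  remainder 67/42b^2 + 55/42b - 2/7 ≠ 0; add h_4 = 67/42b^2 + 55/42b - 2/7 to the basis.

S(f_1,f_3): lcm = a^2b. S = 1/2a^2 + 47/66ab^2 - 41/33ab - 3/2a + 4/11b^2 + 36/11b.
  reduce S modulo (f_1, f_2, f_3, h_4):
  remainder -1071360/2419571b - 1071360/2419571 ≠ 0; add h_5 = -1071360/2419571b - 1071360/2419571 to the basis.

The other S-polynomials (S(f_2,f_3), S(f_1,h_4), S(f_2,h_4), S(f_3,h_4), S(f_1,h_5), S(f_2,h_5), S(f_3,h_5), S(h_4,h_5)) all reduce to 0 modulo the current basis, so we have a Gröbner basis.
Inter-reduce: drop elements whose leading term is divisible by another's, tail-reduce, and make monic.
Reduced Gröbner basis: {a - 2, b + 1}.

A lex Gröbner basis eliminates variables successively. Here b + 1 depends only on b, with roots {-1}; lifting each root through the earlier basis elements recovers the full solutions.
  b = -1: the earlier basis element becomes a - 2 = 0, giving a = 2 — point (2, -1).

{(2, -1)}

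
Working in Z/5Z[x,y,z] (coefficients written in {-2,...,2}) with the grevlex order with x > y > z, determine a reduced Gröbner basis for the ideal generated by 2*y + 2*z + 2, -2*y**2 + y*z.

f_1 = 2*y + 2*z + 2, LT = y.
f_2 = -2*y**2 + y*z, LT = y**2.

S(f_1,f_2): lcm = y**2. S = -y*z + y.
  reduce S modulo (f_1, f_2):
  remainder z**2 - 1 ≠ 0; add g_3 = z**2 - 1 to the basis.

The other S-polynomials (S(f_1,g_3), S(f_2,g_3)) all reduce to 0 modulo the current basis, so we have a Gröbner basis.
Inter-reduce: drop elements whose leading term is divisible by another's, tail-reduce, and make monic.

G = {z**2 - 1, y + z + 1}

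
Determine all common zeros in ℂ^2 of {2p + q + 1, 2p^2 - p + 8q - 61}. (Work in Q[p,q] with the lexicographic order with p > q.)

Compute a lex Gröbner basis by Buchberger's algorithm.
f_1 = 2p + q + 1, LT = p.
f_2 = 2p^2 - p + 8q - 61, LT = p^2.

S(f_1,f_2): lcm = p^2. S = 1/2pq + p - 4q + 61/2.
  reduce S modulo (f_1, f_2):
  remainder -1/4q^2 - 19/4q + 30 ≠ 0; add h_3 = -1/4q^2 - 19/4q + 30 to the basis.

The other S-polynomials (S(f_1,h_3), S(f_2,h_3)) all reduce to 0 modulo the current basis, so we have a Gröbner basis.
Inter-reduce: drop elements whose leading term is divisible by another's, tail-reduce, and make monic.
Reduced Gröbner basis: {p + 1/2q + 1/2, q^2 + 19q - 120}.

A lex Gröbner basis eliminates variables successively. Here q^2 + 19q - 120 depends only on q, with roots {-24, 5}; lifting each root through the earlier basis elements recovers the full solutions.
  q = -24: the earlier basis element becomes p - 23/2 = 0, giving p = 23/2 — point (23/2, -24).
  q = 5: the earlier basis element becomes p + 3 = 0, giving p = -3 — point (-3, 5).

{(23/2, -24), (-3, 5)}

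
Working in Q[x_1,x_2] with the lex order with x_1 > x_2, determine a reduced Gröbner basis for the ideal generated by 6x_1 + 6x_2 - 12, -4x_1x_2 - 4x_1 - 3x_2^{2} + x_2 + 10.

G = {x_1 + x_2 - 2, x_2^{2} - 3x_2 + 2}

f_1 = 6x_1 + 6x_2 - 12, LT = x_1.
f_2 = -4x_1x_2 - 4x_1 - 3x_2^{2} + x_2 + 10, LT = x_1x_2.

S(f_1,f_2): lcm = x_1x_2. S = -x_1 + \tfrac{1}{4}x_2^{2} - \tfrac{7}{4}x_2 + \tfrac{5}{2}.
  leading term x_1: subtract (-\tfrac{1}{6})·f_1 from -x_1 + \tfrac{1}{4}x_2^{2} - \tfrac{7}{4}x_2 + \tfrac{5}{2} → \tfrac{1}{4}x_2^{2} - \tfrac{3}{4}x_2 + \tfrac{1}{2}
  leading term x_2^{2}: no divisor's leading term divides it; move \tfrac{1}{4}x_2^{2} to the remainder.
  leading term x_2: no divisor's leading term divides it; move -\tfrac{3}{4}x_2 to the remainder.
  leading term 1: no divisor's leading term divides it; move \tfrac{1}{2} to the remainder.
  remainder \tfrac{1}{4}x_2^{2} - \tfrac{3}{4}x_2 + \tfrac{1}{2} ≠ 0; add g_3 = \tfrac{1}{4}x_2^{2} - \tfrac{3}{4}x_2 + \tfrac{1}{2} to the basis.

The other S-polynomials (S(f_1,g_3), S(f_2,g_3)) all reduce to 0 modulo the current basis, so we have a Gröbner basis.
Inter-reduce: drop elements whose leading term is divisible by another's, tail-reduce, and make monic.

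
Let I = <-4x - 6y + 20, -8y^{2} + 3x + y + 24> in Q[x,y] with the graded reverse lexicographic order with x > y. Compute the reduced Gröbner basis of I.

G = {y^{2} + \tfrac{7}{16}y - \tfrac{39}{8}, x + \tfrac{3}{2}y - 5}

This is the nonlinear analogue of row-reducing a linear system.

f_1 = -4x - 6y + 20, LT = x.
f_2 = -8y^{2} + 3x + y + 24, LT = y^{2}.

The S-polynomials (S(f_1,f_2)) all reduce to 0 modulo the current basis, so we have a Gröbner basis.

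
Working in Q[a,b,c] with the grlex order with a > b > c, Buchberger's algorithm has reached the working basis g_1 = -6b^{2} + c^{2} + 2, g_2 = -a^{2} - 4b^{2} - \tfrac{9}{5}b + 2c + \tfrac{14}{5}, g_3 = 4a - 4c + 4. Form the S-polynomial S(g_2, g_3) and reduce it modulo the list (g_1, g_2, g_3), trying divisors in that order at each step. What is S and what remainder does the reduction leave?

S(g_2, g_3) = ac + 4b^{2} - a + \tfrac{9}{5}b - 2c - \tfrac{14}{5}; remainder on division = \tfrac{5}{3}c^{2} + \tfrac{9}{5}b - 4c - \tfrac{7}{15}.

lcm(LM(g_2), LM(g_3)) = a^{2}.
S = (lcm/LT(g_2))·g_2 − (lcm/LT(g_3))·g_3 = ac + 4b^{2} - a + \tfrac{9}{5}b - 2c - \tfrac{14}{5}.
Reduce S modulo (g_1, g_2, g_3) in that order:
  leading term ac: subtract (\tfrac{1}{4}c)·g_3 from ac + 4b^{2} - a + \tfrac{9}{5}b - 2c - \tfrac{14}{5} → 4b^{2} + c^{2} - a + \tfrac{9}{5}b - 3c - \tfrac{14}{5}
  leading term b^{2}: subtract (-\tfrac{2}{3})·g_1 from 4b^{2} + c^{2} - a + \tfrac{9}{5}b - 3c - \tfrac{14}{5} → \tfrac{5}{3}c^{2} - a + \tfrac{9}{5}b - 3c - \tfrac{22}{15}
  leading term c^{2}: no divisor's leading term divides it; move \tfrac{5}{3}c^{2} to the remainder.
  leading term a: subtract (-\tfrac{1}{4})·g_3 from -a + \tfrac{9}{5}b - 3c - \tfrac{22}{15} → \tfrac{9}{5}b - 4c - \tfrac{7}{15}
  leading term b: no divisor's leading term divides it; move \tfrac{9}{5}b to the remainder.
  leading term c: no divisor's leading term divides it; move -4c to the remainder.
  leading term 1: no divisor's leading term divides it; move -\tfrac{7}{15} to the remainder.
The remainder \tfrac{5}{3}c^{2} + \tfrac{9}{5}b - 4c - \tfrac{7}{15} is nonzero, so it would be added as the next basis element.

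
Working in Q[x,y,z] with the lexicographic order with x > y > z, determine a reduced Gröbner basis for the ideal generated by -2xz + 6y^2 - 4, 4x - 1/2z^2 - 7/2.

f_1 = -2xz + 6y^2 - 4, LT = xz.
f_2 = 4x - 1/2z^2 - 7/2, LT = x.

S(f_1,f_2): lcm = xz. S = -3y^2 + 1/8z^3 + 7/8z + 2.
  leading term y^2: no divisor's leading term divides it; move -3y^2 to the remainder.
  leading term z^3: no divisor's leading term divides it; move 1/8z^3 to the remainder.
  leading term z: no divisor's leading term divides it; move 7/8z to the remainder.
  leading term 1: no divisor's leading term divides it; move 2 to the remainder.
  remainder -3y^2 + 1/8z^3 + 7/8z + 2 ≠ 0; add g_3 = -3y^2 + 1/8z^3 + 7/8z + 2 to the basis.

The other S-polynomials (S(f_1,g_3), S(f_2,g_3)) all reduce to 0 modulo the current basis, so we have a Gröbner basis.
Inter-reduce: drop elements whose leading term is divisible by another's, tail-reduce, and make monic.

G = {x - 1/8z^2 - 7/8, y^2 - 1/24z^3 - 7/24z - 2/3}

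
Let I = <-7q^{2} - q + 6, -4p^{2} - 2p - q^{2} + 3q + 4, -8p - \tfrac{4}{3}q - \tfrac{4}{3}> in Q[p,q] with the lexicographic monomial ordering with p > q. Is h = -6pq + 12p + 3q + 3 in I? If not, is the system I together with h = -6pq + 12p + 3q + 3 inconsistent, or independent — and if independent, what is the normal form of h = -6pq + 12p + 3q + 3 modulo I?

-6pq + 12p + 3q + 3 lies in I (it reduces to 0).

First compute the reduced Gröbner basis of I by Buchberger's algorithm.
f_1 = -7q^{2} - q + 6, LT = q^{2}.
f_2 = -4p^{2} - 2p - q^{2} + 3q + 4, LT = p^{2}.
f_3 = -8p - \tfrac{4}{3}q - \tfrac{4}{3}, LT = p.

S(f_2,f_3): lcm = p^{2}. S = -\tfrac{1}{6}pq + \tfrac{1}{3}p + \tfrac{1}{4}q^{2} - \tfrac{3}{4}q - 1.
  reduce S modulo (f_1, f_2, f_3):
  remainder -\tfrac{103}{126}q - \tfrac{103}{126} ≠ 0; add k_4 = -\tfrac{103}{126}q - \tfrac{103}{126} to the basis.

The other S-polynomials (S(f_1,f_2), S(f_1,f_3), S(f_1,k_4), S(f_2,k_4), S(f_3,k_4)) all reduce to 0 modulo the current basis, so we have a Gröbner basis.
Inter-reduce: drop elements whose leading term is divisible by another's, tail-reduce, and make monic.
Reduced Gröbner basis: {p, q + 1}.
Label its elements g_1 = p, g_2 = q + 1.

Reduce h = -6pq + 12p + 3q + 3 modulo G:
  leading term pq: subtract (-6q)·g_1 from -6pq + 12p + 3q + 3 → 12p + 3q + 3
  leading term p: subtract (12)·g_1 from 12p + 3q + 3 → 3q + 3
  leading term q: subtract (3)·g_2 from 3q + 3 → 0
  normal form = 0.
Since the normal form is 0, h ∈ I.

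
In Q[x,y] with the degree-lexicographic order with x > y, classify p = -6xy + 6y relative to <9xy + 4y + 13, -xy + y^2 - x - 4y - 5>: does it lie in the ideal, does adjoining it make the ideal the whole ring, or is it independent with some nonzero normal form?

First compute the reduced Gröbner basis of I by Buchberger's algorithm.
f_1 = 9xy + 4y + 13, LT = xy.
f_2 = -xy + y^2 - x - 4y - 5, LT = xy.

S(f_1,f_2): lcm = xy. S = y^2 - x - 32/9y - 32/9.
  leading term y^2: no divisor's leading term divides it; move y^2 to the remainder.
  leading term x: no divisor's leading term divides it; move -x to the remainder.
  leading term y: no divisor's leading term divides it; move -32/9y to the remainder.
  leading term 1: no divisor's leading term divides it; move -32/9 to the remainder.
  remainder y^2 - x - 32/9y - 32/9 ≠ 0; add h_3 = y^2 - x - 32/9y - 32/9 to the basis.

S(f_1,h_3): lcm = xy^2. S = x^2 + 32/9xy + 4/9y^2 + 32/9x + 13/9y.
  leading term x^2: no divisor's leading term divides it; move x^2 to the remainder.
  leading term xy: subtract (32/81)·f_1 from 32/9xy + 4/9y^2 + 32/9x + 13/9y → 4/9y^2 + 32/9x - 11/81y - 416/81
  leading term y^2: subtract (4/9)·h_3 from 4/9y^2 + 32/9x - 11/81y - 416/81 → 4x + 13/9y - 32/9
  leading term x: no divisor's leading term divides it; move 4x to the remainder.
  leading term y: no divisor's leading term divides it; move 13/9y to the remainder.
  leading term 1: no divisor's leading term divides it; move -32/9 to the remainder.
  remainder x^2 + 4x + 13/9y - 32/9 ≠ 0; add h_4 = x^2 + 4x + 13/9y - 32/9 to the basis.

The other S-polynomials (S(f_2,h_3), S(f_1,h_4), S(f_2,h_4), S(h_3,h_4)) all reduce to 0 modulo the current basis, so we have a Gröbner basis.
Inter-reduce: drop elements whose leading term is divisible by another's, tail-reduce, and make monic.
Reduced Gröbner basis: {x^2 + 4x + 13/9y - 32/9, xy + 4/9y + 13/9, y^2 - x - 32/9y - 32/9}.
Label its elements g_1 = x^2 + 4x + 13/9y - 32/9, g_2 = xy + 4/9y + 13/9, g_3 = y^2 - x - 32/9y - 32/9.

Reduce p = -6xy + 6y modulo G:
  leading term xy: subtract (-6)·g_2 from -6xy + 6y → 26/3y + 26/3
  leading term y: no divisor's leading term divides it; move 26/3y to the remainder.
  leading term 1: no divisor's leading term divides it; move 26/3 to the remainder.
  normal form = 26/3y + 26/3.
The normal form is nonzero, so p ∉ I. Since p minus its normal form lies in I, I + (p) = I + (r) where r = 26/3y + 26/3; decide whether this ideal is the whole ring.
Run Buchberger on G together with r (pairs among the g_i already reduce to 0 since G is a Gröbner basis):
g_1 = x^2 + 4x + 13/9y - 32/9, LT = x^2.
g_2 = xy + 4/9y + 13/9, LT = xy.
g_3 = y^2 - x - 32/9y - 32/9, LT = y^2.
r = 26/3y + 26/3, LT = y.

S(g_2,r): lcm = xy. S = -x + 4/9y + 13/9.
  leading term x: no divisor's leading term divides it; move -x to the remainder.
  leading term y: subtract (2/39)·r from 4/9y + 13/9 → 1
  leading term 1: no divisor's leading term divides it; move 1 to the remainder.
  remainder -x + 1 ≠ 0; add m_5 = -x + 1 to the basis.

The other S-polynomials (S(g_1,g_2), S(g_1,g_3), S(g_1,r), S(g_2,g_3), S(g_3,r), S(g_1,m_5), S(g_2,m_5), S(g_3,m_5), S(r,m_5)) all reduce to 0 modulo the current basis, so we have a Gröbner basis.
Inter-reduce: drop elements whose leading term is divisible by another's, tail-reduce, and make monic.
Reduced Gröbner basis: {x - 1, y + 1}.
The reduced Gröbner basis of I + (p) is {x - 1, y + 1} ≠ {1}, a proper ideal, so the enlarged system stays consistent: p is independent of I, with normal form 26/3y + 26/3.

Ideal membership is decidable via reduction modulo a Gröbner basis.

-6xy + 6y is independent of I; its normal form modulo I is 26/3y + 26/3.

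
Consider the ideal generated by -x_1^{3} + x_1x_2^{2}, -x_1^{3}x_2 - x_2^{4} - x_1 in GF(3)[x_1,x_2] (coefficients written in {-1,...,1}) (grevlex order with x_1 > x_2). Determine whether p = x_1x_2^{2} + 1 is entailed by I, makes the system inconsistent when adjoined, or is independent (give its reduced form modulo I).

Adjoining x_1x_2^{2} + 1 makes the ideal the whole ring: the system is inconsistent.

First compute the reduced Gröbner basis of I by Buchberger's algorithm.
f_1 = -x_1^{3} + x_1x_2^{2}, LT = x_1^{3}.
f_2 = -x_1^{3}x_2 - x_2^{4} - x_1, LT = x_1^{3}x_2.

S(f_1,f_2): lcm = x_1^{3}x_2. S = -x_1x_2^{3} - x_2^{4} - x_1.
  reduce S modulo (f_1, f_2):
  remainder -x_1x_2^{3} - x_2^{4} - x_1 ≠ 0; add h_3 = -x_1x_2^{3} - x_2^{4} - x_1 to the basis.

S(f_1,h_3): lcm = x_1^{3}x_2^{3}. S = -x_1^{2}x_2^{4} - x_1x_2^{5} - x_1^{3}.
  reduce S modulo (f_1, f_2, h_3):
  remainder x_1^{2}x_2 - x_1x_2^{2} ≠ 0; add h_4 = x_1^{2}x_2 - x_1x_2^{2} to the basis.

S(h_3,h_4): lcm = x_1^{2}x_2^{3}. S = -x_1x_2^{4} + x_1^{2}.
  reduce S modulo (f_1, f_2, h_3, h_4):
  remainder x_2^{5} + x_1^{2} + x_1x_2 ≠ 0; add h_5 = x_2^{5} + x_1^{2} + x_1x_2 to the basis.

The other S-polynomials (S(f_2,h_3), S(f_1,h_4), S(f_2,h_4), S(f_1,h_5), S(f_2,h_5), S(h_3,h_5), S(h_4,h_5)) all reduce to 0 modulo the current basis, so we have a Gröbner basis.
Inter-reduce: drop elements whose leading term is divisible by another's, tail-reduce, and make monic.
Reduced Gröbner basis: {x_2^{5} + x_1^{2} + x_1x_2, x_1x_2^{3} + x_2^{4} + x_1, x_1^{3} - x_1x_2^{2}, x_1^{2}x_2 - x_1x_2^{2}}.
Label its elements g_1 = x_2^{5} + x_1^{2} + x_1x_2, g_2 = x_1x_2^{3} + x_2^{4} + x_1, g_3 = x_1^{3} - x_1x_2^{2}, g_4 = x_1^{2}x_2 - x_1x_2^{2}.

Reduce p = x_1x_2^{2} + 1 modulo G:
  leading term x_1x_2^{2}: no divisor's leading term divides it; move x_1x_2^{2} to the remainder.
  leading term 1: no divisor's leading term divides it; move 1 to the remainder.
  normal form = x_1x_2^{2} + 1.
The normal form is nonzero, so p ∉ I. Since p minus its normal form lies in I, I + (p) = I + (r) where r = x_1x_2^{2} + 1; decide whether this ideal is the whole ring.
Run Buchberger on G together with r (pairs among the g_i already reduce to 0 since G is a Gröbner basis):
g_1 = x_2^{5} + x_1^{2} + x_1x_2, LT = x_2^{5}.
g_2 = x_1x_2^{3} + x_2^{4} + x_1, LT = x_1x_2^{3}.
g_3 = x_1^{3} - x_1x_2^{2}, LT = x_1^{3}.
g_4 = x_1^{2}x_2 - x_1x_2^{2}, LT = x_1^{2}x_2.
r = x_1x_2^{2} + 1, LT = x_1x_2^{2}.

S(g_1,r): lcm = x_1x_2^{5}. S = x_1^{3} + x_1^{2}x_2 - x_2^{3}.
  reduce S modulo (g_1, g_2, g_3, g_4, r):
  remainder -x_2^{3} + 1 ≠ 0; add m_6 = -x_2^{3} + 1 to the basis.

S(g_2,r): lcm = x_1x_2^{3}. S = x_2^{4} + x_1 - x_2.
  reduce S modulo (g_1, g_2, g_3, g_4, r, m_6):
  remainder x_1 ≠ 0; add m_7 = x_1 to the basis.

S(g_4,r): lcm = x_1^{2}x_2^{2}. S = -x_1x_2^{3} - x_1.
  reduce S modulo (g_1, g_2, g_3, g_4, r, m_6, m_7):
  remainder x_2 ≠ 0; add m_8 = x_2 to the basis.

S(g_3,m_7): lcm = x_1^{3}. S = -x_1x_2^{2}.
  reduce S modulo (g_1, g_2, g_3, g_4, r, m_6, m_7, m_8):
  remainder 1 ≠ 0; add m_9 = 1 to the basis.

The other S-polynomials (S(g_1,g_2), S(g_1,g_3), S(g_1,g_4), S(g_2,g_3), S(g_2,g_4), S(g_3,g_4), S(g_3,r), S(g_1,m_6), S(g_2,m_6), S(g_3,m_6), S(g_4,m_6), S(r,m_6), S(g_1,m_7), S(g_2,m_7), S(g_4,m_7), S(r,m_7), S(m_6,m_7), S(g_1,m_8), S(g_2,m_8), S(g_3,m_8), S(g_4,m_8), S(r,m_8), S(m_6,m_8), S(m_7,m_8), S(g_1,m_9), S(g_2,m_9), S(g_3,m_9), S(g_4,m_9), S(r,m_9), S(m_6,m_9), S(m_7,m_9), S(m_8,m_9)) all reduce to 0 modulo the current basis, so we have a Gröbner basis.
Inter-reduce: drop elements whose leading term is divisible by another's, tail-reduce, and make monic.
Reduced Gröbner basis: {1}.
The reduced Gröbner basis of I + (p) is {1}: the ideal is the whole ring, so the enlarged system has no common solution — adjoining p is inconsistent.

The remainder on division by a Gröbner basis is unique — it is the normal form.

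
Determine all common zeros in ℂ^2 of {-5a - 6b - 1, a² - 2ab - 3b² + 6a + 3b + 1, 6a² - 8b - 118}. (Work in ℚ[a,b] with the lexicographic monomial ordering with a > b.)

{(-5, 4)}

Compute a lex Gröbner basis by Buchberger's algorithm.
f_1 = -5a - 6b - 1, LT = a.
f_2 = a² - 2ab + 6a - 3b² + 3b + 1, LT = a².
f_3 = 6a² - 8b - 118, LT = a².

S(f_1,f_2): lcm = a². S = 16/5ab - 29/5a + 3b² - 3b - 1.
  leading term ab: subtract (-16/25b)·f_1 from 16/5ab - 29/5a + 3b² - 3b - 1 → -29/5a - 21/25b² - 91/25b - 1
  leading term a: subtract (29/25)·f_1 from -29/5a - 21/25b² - 91/25b - 1 → -21/25b² + 83/25b + 4/25
  leading term b²: no divisor's leading term divides it; move -21/25b² to the remainder.
  leading term b: no divisor's leading term divides it; move 83/25b to the remainder.
  leading term 1: no divisor's leading term divides it; move 4/25 to the remainder.
  remainder -21/25b² + 83/25b + 4/25 ≠ 0; add h_4 = -21/25b² + 83/25b + 4/25 to the basis.

S(f_1,f_3): lcm = a². S = 6/5ab + ⅕a + 4/3b + 59/3.
  leading term ab: subtract (-6/25b)·f_1 from 6/5ab + ⅕a + 4/3b + 59/3 → ⅕a - 36/25b² + 82/75b + 59/3
  leading term a: subtract (-1/25)·f_1 from ⅕a - 36/25b² + 82/75b + 59/3 → -36/25b² + 64/75b + 1472/75
  leading term b²: subtract (12/7)·h_4 from -36/25b² + 64/75b + 1472/75 → -508/105b + 2032/105
  leading term b: no divisor's leading term divides it; move -508/105b to the remainder.
  leading term 1: no divisor's leading term divides it; move 2032/105 to the remainder.
  remainder -508/105b + 2032/105 ≠ 0; add h_5 = -508/105b + 2032/105 to the basis.

The other S-polynomials (S(f_2,f_3), S(f_1,h_4), S(f_2,h_4), S(f_3,h_4), S(f_1,h_5), S(f_2,h_5), S(f_3,h_5), S(h_4,h_5)) all reduce to 0 modulo the current basis, so we have a Gröbner basis.
Inter-reduce: drop elements whose leading term is divisible by another's, tail-reduce, and make monic.
Reduced Gröbner basis: {a + 5, b - 4}.

From the last basis element, b - 4 = 0, so b takes values in {4}. Each choice, substituted upward through the basis, yields the corresponding point(s) of the solution set.
  b = 4: the earlier basis element becomes a + 5 = 0, giving a = -5 — point (-5, 4).
Each listed point satisfies every original equation (direct substitution).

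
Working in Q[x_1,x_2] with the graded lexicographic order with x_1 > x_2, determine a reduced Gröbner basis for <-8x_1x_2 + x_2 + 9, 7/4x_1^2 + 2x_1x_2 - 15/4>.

G = {x_1^2 + 1/7x_2 - 6/7, x_1x_2 - 1/8x_2 - 9/8, x_2^2 + 63/8x_1 - 377/64x_2 + 63/64}

This is the nonlinear analogue of row-reducing a linear system.

f_1 = -8x_1x_2 + x_2 + 9, LT = x_1x_2.
f_2 = 7/4x_1^2 + 2x_1x_2 - 15/4, LT = x_1^2.

S(f_1,f_2): lcm = x_1^2x_2. S = -8/7x_1x_2^2 - 1/8x_1x_2 - 9/8x_1 + 15/7x_2.
  leading term x_1x_2^2: subtract (1/7x_2)·f_1 from -8/7x_1x_2^2 - 1/8x_1x_2 - 9/8x_1 + 15/7x_2 → -1/8x_1x_2 - 1/7x_2^2 - 9/8x_1 + 6/7x_2
  leading term x_1x_2: subtract (1/64)·f_1 from -1/8x_1x_2 - 1/7x_2^2 - 9/8x_1 + 6/7x_2 → -1/7x_2^2 - 9/8x_1 + 377/448x_2 - 9/64
  leading term x_2^2: no divisor's leading term divides it; move -1/7x_2^2 to the remainder.
  leading term x_1: no divisor's leading term divides it; move -9/8x_1 to the remainder.
  leading term x_2: no divisor's leading term divides it; move 377/448x_2 to the remainder.
  leading term 1: no divisor's leading term divides it; move -9/64 to the remainder.
  remainder -1/7x_2^2 - 9/8x_1 + 377/448x_2 - 9/64 ≠ 0; add g_3 = -1/7x_2^2 - 9/8x_1 + 377/448x_2 - 9/64 to the basis.

S(f_1,g_3): lcm = x_1x_2^2. S = -63/8x_1^2 + 377/64x_1x_2 - 1/8x_2^2 - 63/64x_1 - 9/8x_2.
  leading term x_1^2: subtract (-9/2)·f_2 from -63/8x_1^2 + 377/64x_1x_2 - 1/8x_2^2 - 63/64x_1 - 9/8x_2 → 953/64x_1x_2 - 1/8x_2^2 - 63/64x_1 - 9/8x_2 - 135/8
  leading term x_1x_2: subtract (-953/512)·f_1 from 953/64x_1x_2 - 1/8x_2^2 - 63/64x_1 - 9/8x_2 - 135/8 → -1/8x_2^2 - 63/64x_1 + 377/512x_2 - 63/512
  leading term x_2^2: subtract (7/8)·g_3 from -1/8x_2^2 - 63/64x_1 + 377/512x_2 - 63/512 → 0
  remainder 0.

S(f_2,g_3): leading monomials are coprime, so the S-polynomial reduces to 0 (Buchberger's first criterion).
Every S-polynomial of the final basis reduces to 0, so we have a Gröbner basis.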